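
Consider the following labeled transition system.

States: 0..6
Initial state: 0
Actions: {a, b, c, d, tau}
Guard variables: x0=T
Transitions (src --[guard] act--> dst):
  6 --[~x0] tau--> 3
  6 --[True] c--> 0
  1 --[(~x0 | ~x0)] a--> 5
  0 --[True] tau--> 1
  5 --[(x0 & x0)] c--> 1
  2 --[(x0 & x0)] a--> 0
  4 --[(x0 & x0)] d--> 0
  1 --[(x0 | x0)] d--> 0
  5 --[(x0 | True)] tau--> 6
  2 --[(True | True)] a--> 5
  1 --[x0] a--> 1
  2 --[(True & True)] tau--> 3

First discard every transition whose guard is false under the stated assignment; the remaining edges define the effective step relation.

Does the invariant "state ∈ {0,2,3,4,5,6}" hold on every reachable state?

Answer: INVARIANT VIOLATED at state 1

Working:
Safe = {0,2,3,4,5,6}
R = {0,1}
  0: safe
  1: outside
reach 1 via tau — violates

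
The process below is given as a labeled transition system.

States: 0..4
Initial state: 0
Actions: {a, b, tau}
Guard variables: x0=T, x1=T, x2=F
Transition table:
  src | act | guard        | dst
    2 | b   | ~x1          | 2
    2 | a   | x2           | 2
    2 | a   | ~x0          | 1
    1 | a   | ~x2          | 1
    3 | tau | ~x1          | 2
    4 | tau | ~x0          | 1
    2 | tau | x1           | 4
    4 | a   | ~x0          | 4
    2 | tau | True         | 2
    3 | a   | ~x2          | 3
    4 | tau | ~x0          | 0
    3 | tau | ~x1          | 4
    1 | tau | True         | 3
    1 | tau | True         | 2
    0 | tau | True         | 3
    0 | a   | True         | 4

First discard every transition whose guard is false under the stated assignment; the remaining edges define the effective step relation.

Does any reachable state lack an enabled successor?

Reach set: {0,3,4}
  0: a→4  tau→3  [2 exit(s)]
  3: a→3  [1 exit(s)]
  4: ∅  [deadlock]
Path to 4: a

Answer: DEADLOCK at state 4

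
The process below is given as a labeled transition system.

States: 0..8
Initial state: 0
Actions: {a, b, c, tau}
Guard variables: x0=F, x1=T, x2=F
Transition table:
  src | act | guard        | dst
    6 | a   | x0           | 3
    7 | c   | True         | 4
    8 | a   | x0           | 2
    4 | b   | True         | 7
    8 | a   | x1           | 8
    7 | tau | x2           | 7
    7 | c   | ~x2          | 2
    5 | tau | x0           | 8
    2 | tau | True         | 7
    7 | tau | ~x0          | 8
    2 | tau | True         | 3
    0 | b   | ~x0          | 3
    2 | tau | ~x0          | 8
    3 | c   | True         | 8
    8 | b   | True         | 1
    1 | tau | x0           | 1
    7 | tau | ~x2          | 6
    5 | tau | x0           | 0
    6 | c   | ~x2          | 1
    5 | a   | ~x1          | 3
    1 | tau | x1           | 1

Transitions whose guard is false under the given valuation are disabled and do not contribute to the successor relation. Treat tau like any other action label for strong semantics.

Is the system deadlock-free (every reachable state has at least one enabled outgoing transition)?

Answer: DEADLOCK-FREE

Analysis:
R = {0,1,3,8}
  0: b→3  [1 exit(s)]
  1: tau→1  [1 exit(s)]
  3: c→8  [1 exit(s)]
  8: a→8  b→1  [2 exit(s)]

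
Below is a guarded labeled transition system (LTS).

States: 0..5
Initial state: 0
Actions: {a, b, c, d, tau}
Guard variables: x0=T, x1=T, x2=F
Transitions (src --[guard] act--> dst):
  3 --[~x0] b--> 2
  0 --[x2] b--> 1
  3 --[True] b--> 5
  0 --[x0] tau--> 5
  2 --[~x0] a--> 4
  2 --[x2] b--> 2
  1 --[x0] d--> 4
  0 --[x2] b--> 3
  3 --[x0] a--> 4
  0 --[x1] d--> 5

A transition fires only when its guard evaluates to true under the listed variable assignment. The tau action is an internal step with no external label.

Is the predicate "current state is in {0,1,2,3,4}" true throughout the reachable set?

Safe = {0,1,2,3,4}
R = {0,5}
  0: ✓
  5: VIOLATES
counterexample path to 5: tau

Answer: INVARIANT VIOLATED at state 5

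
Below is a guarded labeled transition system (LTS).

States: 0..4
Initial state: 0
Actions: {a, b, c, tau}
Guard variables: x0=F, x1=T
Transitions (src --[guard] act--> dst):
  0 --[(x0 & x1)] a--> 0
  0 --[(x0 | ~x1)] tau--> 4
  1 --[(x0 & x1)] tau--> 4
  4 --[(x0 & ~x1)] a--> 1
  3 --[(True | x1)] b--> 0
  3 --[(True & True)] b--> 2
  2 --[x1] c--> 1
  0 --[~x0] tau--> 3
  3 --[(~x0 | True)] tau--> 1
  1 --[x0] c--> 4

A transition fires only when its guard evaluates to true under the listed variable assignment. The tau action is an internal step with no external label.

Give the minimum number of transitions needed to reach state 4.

Answer: UNREACHABLE

Working:
Breadth-first toward 4:
  Layer 0: {0}
  Layer 1: {3}
  Layer 2: {1,2}
4 never appears.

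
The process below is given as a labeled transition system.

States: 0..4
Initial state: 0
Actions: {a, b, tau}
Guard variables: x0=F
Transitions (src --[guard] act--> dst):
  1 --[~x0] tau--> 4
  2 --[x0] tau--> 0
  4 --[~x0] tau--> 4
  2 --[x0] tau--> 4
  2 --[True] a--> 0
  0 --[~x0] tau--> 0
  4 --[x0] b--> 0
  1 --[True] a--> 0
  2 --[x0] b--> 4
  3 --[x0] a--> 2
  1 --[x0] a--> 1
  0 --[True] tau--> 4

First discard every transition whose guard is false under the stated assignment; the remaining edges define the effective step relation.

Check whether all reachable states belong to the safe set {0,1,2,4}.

Allowed set {0,1,2,4}
R = {0,4}
  0: ok
  4: ok

Answer: INVARIANT HOLDS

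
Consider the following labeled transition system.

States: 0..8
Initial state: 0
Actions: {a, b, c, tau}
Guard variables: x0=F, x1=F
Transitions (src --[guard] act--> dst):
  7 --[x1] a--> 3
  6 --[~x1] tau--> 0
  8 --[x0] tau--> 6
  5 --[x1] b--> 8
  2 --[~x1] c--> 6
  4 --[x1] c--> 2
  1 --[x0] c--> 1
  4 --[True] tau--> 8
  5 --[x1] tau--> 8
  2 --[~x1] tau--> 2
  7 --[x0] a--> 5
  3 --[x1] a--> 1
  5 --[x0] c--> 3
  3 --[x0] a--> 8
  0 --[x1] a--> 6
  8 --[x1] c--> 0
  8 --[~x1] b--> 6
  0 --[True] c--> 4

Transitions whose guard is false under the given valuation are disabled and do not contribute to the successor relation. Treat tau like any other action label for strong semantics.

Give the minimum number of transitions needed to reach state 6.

BFS to 6:
  Layer 0: {0}
  Layer 1: {4}
  Layer 2: {8}
  Layer 3: {6}
depth(6)=3, e.g. c·tau·b

Answer: 3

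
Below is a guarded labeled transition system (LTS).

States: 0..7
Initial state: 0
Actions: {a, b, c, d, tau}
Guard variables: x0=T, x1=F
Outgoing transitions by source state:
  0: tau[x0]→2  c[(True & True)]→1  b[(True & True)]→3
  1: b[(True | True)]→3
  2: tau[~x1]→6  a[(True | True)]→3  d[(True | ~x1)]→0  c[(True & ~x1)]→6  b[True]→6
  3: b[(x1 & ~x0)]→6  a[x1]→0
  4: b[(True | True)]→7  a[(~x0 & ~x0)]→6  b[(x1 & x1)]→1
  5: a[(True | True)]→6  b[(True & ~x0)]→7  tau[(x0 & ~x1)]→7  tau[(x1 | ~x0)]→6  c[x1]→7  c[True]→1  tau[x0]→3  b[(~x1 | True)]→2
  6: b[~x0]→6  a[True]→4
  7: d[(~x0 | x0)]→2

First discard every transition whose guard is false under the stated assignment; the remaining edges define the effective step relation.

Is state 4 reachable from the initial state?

17 transition(s) survive guard evaluation.
depth 0: {0}
depth 1: {1,2,3}  now seen {0,1,2,3}
depth 2: {6}  now seen {0,1,2,3,6}
depth 3: {4}  now seen {0,1,2,3,4,6}
depth 4: {7}  now seen {0,1,2,3,4,6,7}
R = {0,1,2,3,4,6,7}
Path to 4: tau·tau·a

Answer: REACHABLE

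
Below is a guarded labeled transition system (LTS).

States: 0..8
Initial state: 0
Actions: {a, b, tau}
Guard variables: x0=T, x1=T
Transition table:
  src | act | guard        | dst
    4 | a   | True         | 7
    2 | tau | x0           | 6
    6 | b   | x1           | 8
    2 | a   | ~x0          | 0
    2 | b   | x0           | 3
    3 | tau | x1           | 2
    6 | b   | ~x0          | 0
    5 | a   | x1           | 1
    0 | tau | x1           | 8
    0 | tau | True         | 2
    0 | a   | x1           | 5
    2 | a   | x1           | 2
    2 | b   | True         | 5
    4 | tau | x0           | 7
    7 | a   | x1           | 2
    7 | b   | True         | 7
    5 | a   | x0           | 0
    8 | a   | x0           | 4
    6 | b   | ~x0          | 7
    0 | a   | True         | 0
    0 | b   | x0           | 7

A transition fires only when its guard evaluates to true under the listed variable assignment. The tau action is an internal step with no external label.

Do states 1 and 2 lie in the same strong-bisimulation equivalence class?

Refine partition for ~:
  round 0: {{0,1,2,3,4,5,6,7,8}}
  round 1: {{0,2},{1},{3},{4},{5,8},{6},{7}}
  round 2: {{0},{1},{2},{3},{4},{5},{6},{7},{8}}
stable after 3 split(s): 9 block(s)
1∈{1}, 2∈{2}

Answer: NOT BISIMILAR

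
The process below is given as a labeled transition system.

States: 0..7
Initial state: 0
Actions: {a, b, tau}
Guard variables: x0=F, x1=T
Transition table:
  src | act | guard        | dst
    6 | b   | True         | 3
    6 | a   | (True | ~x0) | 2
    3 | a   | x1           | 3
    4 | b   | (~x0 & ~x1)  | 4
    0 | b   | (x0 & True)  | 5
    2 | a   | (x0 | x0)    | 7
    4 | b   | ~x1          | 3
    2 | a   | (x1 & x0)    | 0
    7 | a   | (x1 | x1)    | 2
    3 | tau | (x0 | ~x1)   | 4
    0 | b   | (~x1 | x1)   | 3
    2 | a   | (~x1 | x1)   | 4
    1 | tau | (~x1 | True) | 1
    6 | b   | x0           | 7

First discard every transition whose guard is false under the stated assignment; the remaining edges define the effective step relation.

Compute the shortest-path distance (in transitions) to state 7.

BFS to 7:
  Layer 0: {0}
  Layer 1: {3}
7 never appears.

Answer: UNREACHABLE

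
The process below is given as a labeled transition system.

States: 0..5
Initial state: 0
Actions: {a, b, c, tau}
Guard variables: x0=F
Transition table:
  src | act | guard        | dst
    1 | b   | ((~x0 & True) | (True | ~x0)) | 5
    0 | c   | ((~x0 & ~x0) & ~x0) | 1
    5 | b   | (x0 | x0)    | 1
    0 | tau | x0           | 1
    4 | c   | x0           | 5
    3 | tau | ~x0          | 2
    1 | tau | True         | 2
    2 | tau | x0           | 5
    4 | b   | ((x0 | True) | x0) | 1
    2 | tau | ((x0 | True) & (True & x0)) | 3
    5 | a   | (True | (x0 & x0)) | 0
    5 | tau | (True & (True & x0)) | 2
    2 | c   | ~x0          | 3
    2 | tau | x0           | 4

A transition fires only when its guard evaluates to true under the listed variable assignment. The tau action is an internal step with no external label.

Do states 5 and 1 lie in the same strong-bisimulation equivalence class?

Answer: NOT BISIMILAR

Analysis:
Compute ~ classes (split until stable):
  round 0: {{0,1,2,3,4,5}}
  round 1: {{0,2},{1},{3},{4},{5}}
  round 2: {{0},{1},{2},{3},{4},{5}}
stable after 3 split(s): 6 block(s)
class of 5: {5}; class of 1: {1}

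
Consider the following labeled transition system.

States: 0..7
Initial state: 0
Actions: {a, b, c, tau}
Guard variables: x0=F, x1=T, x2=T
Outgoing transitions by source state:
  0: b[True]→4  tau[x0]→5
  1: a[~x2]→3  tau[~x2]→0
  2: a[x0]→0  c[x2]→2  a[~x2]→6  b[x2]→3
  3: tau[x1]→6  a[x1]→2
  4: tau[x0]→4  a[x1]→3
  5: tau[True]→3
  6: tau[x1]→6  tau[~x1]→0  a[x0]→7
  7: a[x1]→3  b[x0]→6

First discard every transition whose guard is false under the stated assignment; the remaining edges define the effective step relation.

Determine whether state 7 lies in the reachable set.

Answer: UNREACHABLE

Analysis:
After dropping false guards: 9 live edges.
Layer 0: {0}
Layer 1: {4}  cumulative {0,4}
Layer 2: {3}  cumulative {0,3,4}
Layer 3: {2,6}  cumulative {0,2,3,4,6}
R = {0,2,3,4,6}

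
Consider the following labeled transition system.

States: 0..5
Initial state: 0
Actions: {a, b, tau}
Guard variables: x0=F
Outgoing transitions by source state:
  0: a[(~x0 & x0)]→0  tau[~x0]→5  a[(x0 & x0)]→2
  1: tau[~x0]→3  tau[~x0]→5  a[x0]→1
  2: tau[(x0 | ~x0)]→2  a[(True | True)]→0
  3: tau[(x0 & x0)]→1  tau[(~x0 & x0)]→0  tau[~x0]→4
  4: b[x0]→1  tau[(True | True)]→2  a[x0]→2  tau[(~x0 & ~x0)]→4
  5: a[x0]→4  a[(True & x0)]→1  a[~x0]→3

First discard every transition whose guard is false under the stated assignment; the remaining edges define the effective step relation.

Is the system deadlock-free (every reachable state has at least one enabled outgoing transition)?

Answer: DEADLOCK-FREE

Analysis:
Reachable = {0,2,3,4,5}
  0: tau→5  [deg 1]
  2: a→0  tau→2  [deg 2]
  3: tau→4  [deg 1]
  4: tau→2  tau→4  [deg 2]
  5: a→3  [deg 1]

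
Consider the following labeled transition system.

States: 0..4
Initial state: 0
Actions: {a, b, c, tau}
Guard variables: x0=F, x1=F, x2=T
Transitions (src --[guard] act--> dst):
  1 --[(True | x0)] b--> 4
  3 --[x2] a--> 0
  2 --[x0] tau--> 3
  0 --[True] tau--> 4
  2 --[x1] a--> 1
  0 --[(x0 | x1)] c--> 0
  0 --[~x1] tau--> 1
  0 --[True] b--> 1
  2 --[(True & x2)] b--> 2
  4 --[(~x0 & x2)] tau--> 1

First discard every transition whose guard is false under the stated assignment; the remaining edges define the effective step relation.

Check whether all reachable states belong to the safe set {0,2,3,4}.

Answer: INVARIANT VIOLATED at state 1

Trace:
Allowed set {0,2,3,4}
R = {0,1,4}
  0: ok
  1: outside
  4: ok
reach 1 via tau — violates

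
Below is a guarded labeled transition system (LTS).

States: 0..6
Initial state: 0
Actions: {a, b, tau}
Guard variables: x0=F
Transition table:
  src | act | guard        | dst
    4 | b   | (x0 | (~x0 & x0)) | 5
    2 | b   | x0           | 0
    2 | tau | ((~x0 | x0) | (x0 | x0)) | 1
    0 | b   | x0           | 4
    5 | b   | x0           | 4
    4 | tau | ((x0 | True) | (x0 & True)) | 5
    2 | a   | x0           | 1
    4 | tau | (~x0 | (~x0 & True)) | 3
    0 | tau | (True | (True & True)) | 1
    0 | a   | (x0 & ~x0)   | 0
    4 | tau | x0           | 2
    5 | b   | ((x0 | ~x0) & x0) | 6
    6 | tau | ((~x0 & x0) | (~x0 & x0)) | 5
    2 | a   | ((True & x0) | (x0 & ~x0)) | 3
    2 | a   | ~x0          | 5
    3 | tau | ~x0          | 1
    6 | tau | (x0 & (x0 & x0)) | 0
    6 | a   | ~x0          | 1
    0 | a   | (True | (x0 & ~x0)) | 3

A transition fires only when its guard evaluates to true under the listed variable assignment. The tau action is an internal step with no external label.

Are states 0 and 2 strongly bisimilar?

Answer: NOT BISIMILAR

Analysis:
Refine partition for ~:
  π0 = {{0,1,2,3,4,5,6}}
  π1 = {{0,2},{1,5},{3,4},{6}}
  π2 = {{0},{1,5},{2},{3},{4},{6}}
stable after 3 split(s): 6 block(s)
[0]={0}  [2]={2}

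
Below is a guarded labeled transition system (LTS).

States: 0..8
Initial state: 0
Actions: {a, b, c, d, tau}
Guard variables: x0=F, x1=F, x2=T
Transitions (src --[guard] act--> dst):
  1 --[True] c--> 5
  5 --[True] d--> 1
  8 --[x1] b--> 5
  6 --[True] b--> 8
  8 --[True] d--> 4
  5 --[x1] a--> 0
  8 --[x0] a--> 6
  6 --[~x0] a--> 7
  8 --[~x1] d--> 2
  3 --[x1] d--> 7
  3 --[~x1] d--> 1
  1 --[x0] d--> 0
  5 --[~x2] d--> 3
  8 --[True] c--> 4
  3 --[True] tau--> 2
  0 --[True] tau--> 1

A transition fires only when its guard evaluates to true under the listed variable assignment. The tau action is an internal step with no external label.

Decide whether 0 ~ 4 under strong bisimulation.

Answer: NOT BISIMILAR

Analysis:
Refine partition for ~:
  round 0: {{0,1,2,3,4,5,6,7,8}}
  round 1: {{0},{1},{2,4,7},{3},{5},{6},{8}}
7 equivalence class(es) (converged in 2)
[0]={0}  [4]={2,4,7}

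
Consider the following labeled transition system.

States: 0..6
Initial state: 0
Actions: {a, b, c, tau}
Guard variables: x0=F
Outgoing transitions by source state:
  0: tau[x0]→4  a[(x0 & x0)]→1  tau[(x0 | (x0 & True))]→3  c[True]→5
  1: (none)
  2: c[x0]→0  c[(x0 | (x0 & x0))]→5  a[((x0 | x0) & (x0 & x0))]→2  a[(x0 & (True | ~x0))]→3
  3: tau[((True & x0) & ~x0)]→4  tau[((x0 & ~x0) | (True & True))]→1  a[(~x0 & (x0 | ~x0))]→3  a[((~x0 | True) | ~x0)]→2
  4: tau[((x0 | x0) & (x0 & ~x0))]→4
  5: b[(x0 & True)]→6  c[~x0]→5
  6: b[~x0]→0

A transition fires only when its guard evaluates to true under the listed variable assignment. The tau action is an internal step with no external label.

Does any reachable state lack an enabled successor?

R = {0,5}
  0: c→5  [1 exit(s)]
  5: c→5  [1 exit(s)]

Answer: DEADLOCK-FREE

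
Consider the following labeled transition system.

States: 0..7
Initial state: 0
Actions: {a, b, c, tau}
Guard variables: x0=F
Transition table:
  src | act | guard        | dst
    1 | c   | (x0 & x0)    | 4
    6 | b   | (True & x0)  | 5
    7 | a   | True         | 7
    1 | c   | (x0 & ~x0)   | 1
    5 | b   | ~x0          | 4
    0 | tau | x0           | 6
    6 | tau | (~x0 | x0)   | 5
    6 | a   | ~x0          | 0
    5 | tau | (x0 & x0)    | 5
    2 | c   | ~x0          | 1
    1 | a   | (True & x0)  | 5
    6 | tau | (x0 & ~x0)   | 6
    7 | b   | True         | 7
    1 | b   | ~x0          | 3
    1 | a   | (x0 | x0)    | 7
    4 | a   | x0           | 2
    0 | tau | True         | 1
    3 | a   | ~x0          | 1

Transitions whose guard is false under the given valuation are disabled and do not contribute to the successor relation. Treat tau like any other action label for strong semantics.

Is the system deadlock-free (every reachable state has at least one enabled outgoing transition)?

R = {0,1,3}
  0: tau→1  [1 exit(s)]
  1: b→3  [1 exit(s)]
  3: a→1  [1 exit(s)]

Answer: DEADLOCK-FREE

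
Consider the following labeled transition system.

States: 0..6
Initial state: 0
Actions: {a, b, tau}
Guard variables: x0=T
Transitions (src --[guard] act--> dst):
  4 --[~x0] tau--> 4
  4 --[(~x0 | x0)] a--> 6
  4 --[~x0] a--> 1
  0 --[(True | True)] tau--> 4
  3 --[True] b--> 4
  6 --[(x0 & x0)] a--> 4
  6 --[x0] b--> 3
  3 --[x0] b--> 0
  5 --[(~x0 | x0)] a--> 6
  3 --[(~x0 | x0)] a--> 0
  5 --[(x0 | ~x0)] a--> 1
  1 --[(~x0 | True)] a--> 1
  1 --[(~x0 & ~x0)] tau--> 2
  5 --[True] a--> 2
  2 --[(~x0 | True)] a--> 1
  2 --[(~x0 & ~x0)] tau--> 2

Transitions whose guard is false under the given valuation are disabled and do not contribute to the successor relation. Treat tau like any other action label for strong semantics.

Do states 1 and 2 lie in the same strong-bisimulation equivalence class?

Answer: BISIMILAR

Trace:
Bisimulation quotient by refinement:
  π0 = {{0,1,2,3,4,5,6}}
  π1 = {{0},{1,2,4,5},{3,6}}
  π2 = {{0},{1,2},{3},{4},{5},{6}}
stable after 3 split(s): 6 block(s)
class of 1: {1,2}; class of 2: {1,2}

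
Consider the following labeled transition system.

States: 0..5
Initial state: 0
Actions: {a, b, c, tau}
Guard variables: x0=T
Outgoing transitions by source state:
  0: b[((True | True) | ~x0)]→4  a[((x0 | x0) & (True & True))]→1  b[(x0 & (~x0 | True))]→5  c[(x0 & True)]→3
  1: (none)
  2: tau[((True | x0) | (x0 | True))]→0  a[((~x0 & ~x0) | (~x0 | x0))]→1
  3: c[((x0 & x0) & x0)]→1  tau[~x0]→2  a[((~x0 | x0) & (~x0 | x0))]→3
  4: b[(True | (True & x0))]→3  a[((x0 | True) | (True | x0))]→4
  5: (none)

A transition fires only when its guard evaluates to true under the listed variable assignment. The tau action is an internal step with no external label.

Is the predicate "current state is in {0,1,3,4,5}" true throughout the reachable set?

Answer: INVARIANT HOLDS

Working:
Allowed set {0,1,3,4,5}
Reachable = {0,1,3,4,5}
  0: ok
  1: ok
  3: ok
  4: ok
  5: ok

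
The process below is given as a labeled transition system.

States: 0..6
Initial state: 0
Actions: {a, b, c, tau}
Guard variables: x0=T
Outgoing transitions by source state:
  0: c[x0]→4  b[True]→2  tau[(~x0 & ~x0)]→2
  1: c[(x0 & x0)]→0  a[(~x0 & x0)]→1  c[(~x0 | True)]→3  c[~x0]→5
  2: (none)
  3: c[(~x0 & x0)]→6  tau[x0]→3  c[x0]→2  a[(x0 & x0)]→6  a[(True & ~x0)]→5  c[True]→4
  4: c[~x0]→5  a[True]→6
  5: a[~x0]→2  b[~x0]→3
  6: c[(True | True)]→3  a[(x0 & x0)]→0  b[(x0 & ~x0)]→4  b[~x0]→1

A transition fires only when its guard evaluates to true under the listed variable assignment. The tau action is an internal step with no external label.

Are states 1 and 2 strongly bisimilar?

Refine partition for ~:
  round 0: {{0,1,2,3,4,5,6}}
  round 1: {{0},{1},{2,5},{3},{4},{6}}
Fixed point at round 2; 6 class(es).
[1]={1}  [2]={2,5}

Answer: NOT BISIMILAR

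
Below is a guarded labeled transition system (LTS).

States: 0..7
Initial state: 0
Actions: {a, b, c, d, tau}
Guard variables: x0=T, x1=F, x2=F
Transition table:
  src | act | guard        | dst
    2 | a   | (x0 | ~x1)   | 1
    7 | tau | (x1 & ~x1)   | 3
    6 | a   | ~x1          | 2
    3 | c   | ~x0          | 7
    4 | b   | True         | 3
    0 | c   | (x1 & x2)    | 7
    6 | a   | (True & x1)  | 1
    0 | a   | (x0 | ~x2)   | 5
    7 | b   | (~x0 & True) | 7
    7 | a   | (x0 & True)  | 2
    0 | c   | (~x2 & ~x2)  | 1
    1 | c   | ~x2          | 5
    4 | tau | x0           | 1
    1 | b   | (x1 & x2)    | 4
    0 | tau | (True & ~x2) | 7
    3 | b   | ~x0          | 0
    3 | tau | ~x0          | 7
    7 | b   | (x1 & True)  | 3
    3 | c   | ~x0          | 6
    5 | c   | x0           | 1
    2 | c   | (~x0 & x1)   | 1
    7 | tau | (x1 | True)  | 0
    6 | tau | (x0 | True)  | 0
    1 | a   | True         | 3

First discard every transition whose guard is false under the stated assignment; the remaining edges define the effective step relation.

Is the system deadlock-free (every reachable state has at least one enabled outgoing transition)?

Answer: DEADLOCK at state 3

Working:
Reach set: {0,1,2,3,5,7}
  0: a→5  c→1  tau→7  [3 out]
  1: a→3  c→5  [2 out]
  2: a→1  [1 out]
  3: ∅  [deadlock]
  5: c→1  [1 out]
  7: a→2  tau→0  [2 out]
Path to 3: c·a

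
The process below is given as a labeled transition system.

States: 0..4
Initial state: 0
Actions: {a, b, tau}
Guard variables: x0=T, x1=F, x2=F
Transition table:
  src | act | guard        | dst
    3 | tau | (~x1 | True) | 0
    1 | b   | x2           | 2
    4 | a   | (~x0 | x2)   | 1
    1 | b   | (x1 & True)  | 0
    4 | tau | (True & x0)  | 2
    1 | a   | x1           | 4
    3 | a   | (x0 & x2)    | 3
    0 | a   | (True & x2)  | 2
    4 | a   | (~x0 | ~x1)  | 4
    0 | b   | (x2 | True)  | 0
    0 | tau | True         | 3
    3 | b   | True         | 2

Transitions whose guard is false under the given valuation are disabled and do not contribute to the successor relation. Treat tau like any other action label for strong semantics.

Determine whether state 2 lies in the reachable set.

After dropping false guards: 6 live edges.
L0 = {0}
L1 = {3}  cumulative {0,3}
L2 = {2}  cumulative {0,2,3}
Reachable = {0,2,3}
Path to 2: tau·b

Answer: REACHABLE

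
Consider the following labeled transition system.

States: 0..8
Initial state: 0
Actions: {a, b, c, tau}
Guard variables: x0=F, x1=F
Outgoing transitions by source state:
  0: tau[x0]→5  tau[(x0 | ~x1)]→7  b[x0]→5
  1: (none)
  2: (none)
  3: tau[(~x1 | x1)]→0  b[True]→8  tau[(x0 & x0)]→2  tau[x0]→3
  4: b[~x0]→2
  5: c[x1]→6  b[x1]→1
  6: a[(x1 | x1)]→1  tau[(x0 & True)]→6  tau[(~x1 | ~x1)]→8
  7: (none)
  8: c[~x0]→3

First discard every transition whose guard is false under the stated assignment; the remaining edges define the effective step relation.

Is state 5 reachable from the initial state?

Answer: UNREACHABLE

Analysis:
After dropping false guards: 6 live edges.
Layer 0: {0}
Layer 1: {7}  total {0,7}
R = {0,7}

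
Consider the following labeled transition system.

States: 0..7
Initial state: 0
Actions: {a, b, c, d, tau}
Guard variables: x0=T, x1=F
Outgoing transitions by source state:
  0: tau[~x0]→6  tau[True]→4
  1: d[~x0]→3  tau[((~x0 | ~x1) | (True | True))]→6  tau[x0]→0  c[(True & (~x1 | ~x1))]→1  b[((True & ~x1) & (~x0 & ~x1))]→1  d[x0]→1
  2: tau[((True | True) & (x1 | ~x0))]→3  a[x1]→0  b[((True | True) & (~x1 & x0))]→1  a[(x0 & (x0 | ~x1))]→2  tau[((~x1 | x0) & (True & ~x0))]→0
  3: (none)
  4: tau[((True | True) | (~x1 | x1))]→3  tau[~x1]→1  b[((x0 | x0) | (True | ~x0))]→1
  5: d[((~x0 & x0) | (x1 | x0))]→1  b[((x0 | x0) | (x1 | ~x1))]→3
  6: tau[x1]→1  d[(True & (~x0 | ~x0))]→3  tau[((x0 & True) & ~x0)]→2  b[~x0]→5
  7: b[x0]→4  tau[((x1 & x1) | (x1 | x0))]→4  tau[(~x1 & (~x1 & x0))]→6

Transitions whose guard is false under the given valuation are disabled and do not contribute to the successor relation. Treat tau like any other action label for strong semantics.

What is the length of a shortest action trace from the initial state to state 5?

BFS to 5:
  L0 = {0}
  L1 = {4}
  L2 = {1,3}
  L3 = {6}
5 never appears.

Answer: UNREACHABLE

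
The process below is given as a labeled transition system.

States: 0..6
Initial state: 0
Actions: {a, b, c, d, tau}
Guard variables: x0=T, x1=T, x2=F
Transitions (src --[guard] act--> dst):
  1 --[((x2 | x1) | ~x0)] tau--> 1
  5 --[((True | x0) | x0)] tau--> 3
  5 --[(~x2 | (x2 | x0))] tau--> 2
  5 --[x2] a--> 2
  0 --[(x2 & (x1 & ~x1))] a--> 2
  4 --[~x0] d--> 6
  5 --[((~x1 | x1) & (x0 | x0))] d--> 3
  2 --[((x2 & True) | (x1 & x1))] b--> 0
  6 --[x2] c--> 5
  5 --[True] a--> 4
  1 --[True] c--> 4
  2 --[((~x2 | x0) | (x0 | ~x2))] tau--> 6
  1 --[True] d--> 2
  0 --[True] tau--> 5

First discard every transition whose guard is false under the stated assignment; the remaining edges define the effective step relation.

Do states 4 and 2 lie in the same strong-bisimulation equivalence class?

Answer: NOT BISIMILAR

Analysis:
Compute ~ classes (split until stable):
  round 0: {{0,1,2,3,4,5,6}}
  round 1: {{0},{1},{2},{3,4,6},{5}}
5 equivalence class(es) (converged in 2)
4∈{3,4,6}, 2∈{2}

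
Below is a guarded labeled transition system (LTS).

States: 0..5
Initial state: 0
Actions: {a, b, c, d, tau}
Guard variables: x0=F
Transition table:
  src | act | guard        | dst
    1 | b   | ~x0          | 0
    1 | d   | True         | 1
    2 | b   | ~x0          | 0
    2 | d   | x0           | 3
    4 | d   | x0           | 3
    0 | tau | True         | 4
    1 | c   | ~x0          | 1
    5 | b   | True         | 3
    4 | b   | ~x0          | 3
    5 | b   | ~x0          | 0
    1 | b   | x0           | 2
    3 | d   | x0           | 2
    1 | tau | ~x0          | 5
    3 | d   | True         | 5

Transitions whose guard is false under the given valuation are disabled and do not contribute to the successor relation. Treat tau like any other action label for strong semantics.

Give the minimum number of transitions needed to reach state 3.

Answer: 2

Analysis:
BFS to 3:
  depth 0: {0}
  depth 1: {4}
  depth 2: {3}
first hit 3 at d=2 via tau·b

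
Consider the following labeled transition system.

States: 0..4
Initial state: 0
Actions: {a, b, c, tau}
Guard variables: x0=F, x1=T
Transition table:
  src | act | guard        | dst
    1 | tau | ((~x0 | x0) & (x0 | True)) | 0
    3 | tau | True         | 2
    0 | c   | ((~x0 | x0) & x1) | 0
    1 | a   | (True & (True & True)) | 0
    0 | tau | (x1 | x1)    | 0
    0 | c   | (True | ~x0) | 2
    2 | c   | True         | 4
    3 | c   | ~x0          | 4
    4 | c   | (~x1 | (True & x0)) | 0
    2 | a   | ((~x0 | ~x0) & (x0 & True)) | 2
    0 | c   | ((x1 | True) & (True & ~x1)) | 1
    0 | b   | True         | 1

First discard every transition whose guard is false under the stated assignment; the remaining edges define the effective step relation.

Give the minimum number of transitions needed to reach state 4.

BFS to 4:
  Layer 0: {0}
  Layer 1: {1,2}
  Layer 2: {4}
depth(4)=2, e.g. c·c

Answer: 2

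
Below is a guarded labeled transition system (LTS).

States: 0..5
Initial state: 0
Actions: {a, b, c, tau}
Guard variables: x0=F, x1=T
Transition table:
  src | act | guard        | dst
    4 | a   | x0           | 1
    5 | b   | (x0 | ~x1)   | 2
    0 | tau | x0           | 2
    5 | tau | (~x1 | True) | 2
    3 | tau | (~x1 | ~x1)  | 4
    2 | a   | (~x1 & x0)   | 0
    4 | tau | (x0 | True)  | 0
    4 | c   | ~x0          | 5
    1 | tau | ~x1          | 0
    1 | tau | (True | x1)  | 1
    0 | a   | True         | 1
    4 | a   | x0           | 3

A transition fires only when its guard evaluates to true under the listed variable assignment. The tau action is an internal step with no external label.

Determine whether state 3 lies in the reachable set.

Answer: UNREACHABLE

Working:
5 transition(s) survive guard evaluation.
Layer 0: {0}
Layer 1: {1}  total {0,1}
Reachable = {0,1}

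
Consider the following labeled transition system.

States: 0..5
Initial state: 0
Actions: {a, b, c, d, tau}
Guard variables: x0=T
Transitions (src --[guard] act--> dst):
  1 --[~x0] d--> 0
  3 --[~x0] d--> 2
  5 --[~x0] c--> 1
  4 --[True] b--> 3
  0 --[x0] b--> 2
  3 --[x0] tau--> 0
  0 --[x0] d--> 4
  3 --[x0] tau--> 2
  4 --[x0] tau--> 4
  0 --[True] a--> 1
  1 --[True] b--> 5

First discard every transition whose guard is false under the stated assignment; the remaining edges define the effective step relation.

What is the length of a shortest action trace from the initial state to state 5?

Answer: 2

Working:
BFS to 5:
  depth 0: {0}
  depth 1: {1,2,4}
  depth 2: {3,5}
5 enters at depth 2; path a·b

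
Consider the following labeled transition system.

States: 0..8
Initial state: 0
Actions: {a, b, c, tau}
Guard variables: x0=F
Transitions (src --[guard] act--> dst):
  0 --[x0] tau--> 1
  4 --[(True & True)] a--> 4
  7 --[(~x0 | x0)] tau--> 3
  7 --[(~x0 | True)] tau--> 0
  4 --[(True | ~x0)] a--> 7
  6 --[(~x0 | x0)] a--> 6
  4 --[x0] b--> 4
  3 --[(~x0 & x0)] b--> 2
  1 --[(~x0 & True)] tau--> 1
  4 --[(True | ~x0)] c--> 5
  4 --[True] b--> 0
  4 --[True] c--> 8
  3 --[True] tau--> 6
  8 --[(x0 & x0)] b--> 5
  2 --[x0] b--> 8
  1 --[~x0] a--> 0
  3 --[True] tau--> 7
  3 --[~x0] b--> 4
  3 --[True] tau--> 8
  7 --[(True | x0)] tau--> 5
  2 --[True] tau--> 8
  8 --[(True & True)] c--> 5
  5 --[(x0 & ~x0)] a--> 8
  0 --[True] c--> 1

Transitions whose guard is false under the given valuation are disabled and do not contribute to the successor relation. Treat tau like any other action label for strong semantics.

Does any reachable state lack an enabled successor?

Answer: DEADLOCK-FREE

Working:
Reach set: {0,1}
  0: c→1  [1 exit(s)]
  1: a→0  tau→1  [2 exit(s)]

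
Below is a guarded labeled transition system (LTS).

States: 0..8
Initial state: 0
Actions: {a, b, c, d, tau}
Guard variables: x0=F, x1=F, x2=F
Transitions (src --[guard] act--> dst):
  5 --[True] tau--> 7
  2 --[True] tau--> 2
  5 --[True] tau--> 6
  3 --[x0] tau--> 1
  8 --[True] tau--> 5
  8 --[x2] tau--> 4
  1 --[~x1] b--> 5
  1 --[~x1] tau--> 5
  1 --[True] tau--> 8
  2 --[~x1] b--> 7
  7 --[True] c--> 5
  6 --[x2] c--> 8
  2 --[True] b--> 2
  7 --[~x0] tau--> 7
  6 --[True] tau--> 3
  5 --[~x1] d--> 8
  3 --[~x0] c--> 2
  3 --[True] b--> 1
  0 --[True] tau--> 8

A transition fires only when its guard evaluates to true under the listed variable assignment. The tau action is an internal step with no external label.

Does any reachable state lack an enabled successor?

Answer: DEADLOCK-FREE

Analysis:
Reachable = {0,1,2,3,5,6,7,8}
  0: tau→8  [1 exit(s)]
  1: b→5  tau→5  tau→8  [3 exit(s)]
  2: b→2  b→7  tau→2  [3 exit(s)]
  3: b→1  c→2  [2 exit(s)]
  5: d→8  tau→6  tau→7  [3 exit(s)]
  6: tau→3  [1 exit(s)]
  7: c→5  tau→7  [2 exit(s)]
  8: tau→5  [1 exit(s)]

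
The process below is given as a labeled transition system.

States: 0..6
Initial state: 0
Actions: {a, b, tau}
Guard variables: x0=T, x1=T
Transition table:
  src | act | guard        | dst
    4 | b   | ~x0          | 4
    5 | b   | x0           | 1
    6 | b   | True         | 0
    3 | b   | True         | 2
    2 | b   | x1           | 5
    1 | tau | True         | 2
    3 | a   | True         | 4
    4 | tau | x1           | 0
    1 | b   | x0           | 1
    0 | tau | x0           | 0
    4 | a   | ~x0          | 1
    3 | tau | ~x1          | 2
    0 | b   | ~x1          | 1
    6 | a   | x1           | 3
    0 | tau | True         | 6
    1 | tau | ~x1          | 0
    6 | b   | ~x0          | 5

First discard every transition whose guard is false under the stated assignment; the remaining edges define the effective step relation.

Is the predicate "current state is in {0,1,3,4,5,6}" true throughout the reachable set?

Inv-set: {0,1,3,4,5,6}
Reachable = {0,1,2,3,4,5,6}
  0: ok
  1: ok
  2: outside
  3: ok
  4: ok
  5: ok
  6: ok
counterexample path to 2: tau·a·b

Answer: INVARIANT VIOLATED at state 2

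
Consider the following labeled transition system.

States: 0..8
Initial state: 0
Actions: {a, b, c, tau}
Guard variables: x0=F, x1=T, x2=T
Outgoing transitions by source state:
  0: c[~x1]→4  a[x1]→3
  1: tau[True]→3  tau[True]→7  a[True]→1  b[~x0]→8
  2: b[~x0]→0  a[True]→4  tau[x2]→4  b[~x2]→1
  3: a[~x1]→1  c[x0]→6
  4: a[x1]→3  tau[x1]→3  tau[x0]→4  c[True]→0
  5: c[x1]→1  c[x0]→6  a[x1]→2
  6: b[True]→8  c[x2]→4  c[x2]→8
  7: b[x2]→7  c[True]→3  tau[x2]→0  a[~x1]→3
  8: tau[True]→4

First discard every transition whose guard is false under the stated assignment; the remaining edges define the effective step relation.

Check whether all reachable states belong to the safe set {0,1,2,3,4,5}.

Inv-set: {0,1,2,3,4,5}
Reachable = {0,3}
  0: ✓
  3: ✓

Answer: INVARIANT HOLDS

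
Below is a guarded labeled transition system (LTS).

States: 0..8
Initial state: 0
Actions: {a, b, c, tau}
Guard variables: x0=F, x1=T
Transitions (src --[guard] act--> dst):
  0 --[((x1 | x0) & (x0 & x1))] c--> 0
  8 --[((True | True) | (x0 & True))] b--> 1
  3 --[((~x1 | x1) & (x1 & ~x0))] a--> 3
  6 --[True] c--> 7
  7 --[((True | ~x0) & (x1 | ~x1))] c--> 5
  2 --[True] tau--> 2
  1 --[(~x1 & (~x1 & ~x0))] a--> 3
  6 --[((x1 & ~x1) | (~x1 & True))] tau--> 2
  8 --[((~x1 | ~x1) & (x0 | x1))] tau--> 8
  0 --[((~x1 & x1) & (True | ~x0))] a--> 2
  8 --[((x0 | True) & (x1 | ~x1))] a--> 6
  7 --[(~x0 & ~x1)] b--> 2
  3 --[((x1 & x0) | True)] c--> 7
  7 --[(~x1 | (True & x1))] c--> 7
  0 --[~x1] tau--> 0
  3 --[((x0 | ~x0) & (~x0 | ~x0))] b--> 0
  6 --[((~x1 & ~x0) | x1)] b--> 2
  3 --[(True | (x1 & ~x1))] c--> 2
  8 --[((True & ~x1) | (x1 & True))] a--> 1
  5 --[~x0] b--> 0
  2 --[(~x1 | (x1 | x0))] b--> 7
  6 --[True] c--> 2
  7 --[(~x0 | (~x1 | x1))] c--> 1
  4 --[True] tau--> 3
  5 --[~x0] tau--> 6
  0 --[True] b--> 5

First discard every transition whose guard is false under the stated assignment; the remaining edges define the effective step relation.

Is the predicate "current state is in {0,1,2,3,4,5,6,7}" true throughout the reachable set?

Answer: INVARIANT HOLDS

Trace:
Inv-set: {0,1,2,3,4,5,6,7}
R = {0,1,2,5,6,7}
  0: safe
  1: safe
  2: safe
  5: safe
  6: safe
  7: safe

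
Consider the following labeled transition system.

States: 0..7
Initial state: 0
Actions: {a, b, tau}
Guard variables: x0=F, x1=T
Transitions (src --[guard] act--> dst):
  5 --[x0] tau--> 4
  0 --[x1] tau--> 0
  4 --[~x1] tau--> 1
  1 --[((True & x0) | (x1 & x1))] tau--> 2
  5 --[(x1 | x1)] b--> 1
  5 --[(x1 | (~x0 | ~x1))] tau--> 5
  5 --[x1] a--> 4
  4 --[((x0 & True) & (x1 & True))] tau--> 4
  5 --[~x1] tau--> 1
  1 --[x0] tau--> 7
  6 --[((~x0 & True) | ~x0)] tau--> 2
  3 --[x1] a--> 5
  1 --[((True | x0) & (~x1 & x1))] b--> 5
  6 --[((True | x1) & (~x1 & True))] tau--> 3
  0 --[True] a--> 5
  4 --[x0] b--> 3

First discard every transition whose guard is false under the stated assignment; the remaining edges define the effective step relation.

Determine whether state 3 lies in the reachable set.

After dropping false guards: 8 live edges.
Layer 0: {0}
Layer 1: {5}  now seen {0,5}
Layer 2: {1,4}  now seen {0,1,4,5}
Layer 3: {2}  now seen {0,1,2,4,5}
Reach set: {0,1,2,4,5}

Answer: UNREACHABLE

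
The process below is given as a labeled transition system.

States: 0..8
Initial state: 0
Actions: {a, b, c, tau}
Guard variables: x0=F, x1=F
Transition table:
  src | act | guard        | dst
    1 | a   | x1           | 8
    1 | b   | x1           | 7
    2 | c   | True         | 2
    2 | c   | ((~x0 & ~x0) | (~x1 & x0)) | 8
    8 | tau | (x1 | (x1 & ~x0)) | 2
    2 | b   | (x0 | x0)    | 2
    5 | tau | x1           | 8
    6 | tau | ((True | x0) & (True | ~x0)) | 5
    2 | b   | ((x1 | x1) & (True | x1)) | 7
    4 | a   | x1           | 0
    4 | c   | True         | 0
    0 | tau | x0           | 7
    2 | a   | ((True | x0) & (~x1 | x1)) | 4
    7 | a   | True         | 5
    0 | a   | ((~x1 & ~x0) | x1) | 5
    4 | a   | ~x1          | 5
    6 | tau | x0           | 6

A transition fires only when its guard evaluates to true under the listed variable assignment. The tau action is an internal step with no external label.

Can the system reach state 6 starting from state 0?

Answer: UNREACHABLE

Analysis:
After dropping false guards: 8 live edges.
Layer 0: {0}
Layer 1: {5}  cumulative {0,5}
Reach set: {0,5}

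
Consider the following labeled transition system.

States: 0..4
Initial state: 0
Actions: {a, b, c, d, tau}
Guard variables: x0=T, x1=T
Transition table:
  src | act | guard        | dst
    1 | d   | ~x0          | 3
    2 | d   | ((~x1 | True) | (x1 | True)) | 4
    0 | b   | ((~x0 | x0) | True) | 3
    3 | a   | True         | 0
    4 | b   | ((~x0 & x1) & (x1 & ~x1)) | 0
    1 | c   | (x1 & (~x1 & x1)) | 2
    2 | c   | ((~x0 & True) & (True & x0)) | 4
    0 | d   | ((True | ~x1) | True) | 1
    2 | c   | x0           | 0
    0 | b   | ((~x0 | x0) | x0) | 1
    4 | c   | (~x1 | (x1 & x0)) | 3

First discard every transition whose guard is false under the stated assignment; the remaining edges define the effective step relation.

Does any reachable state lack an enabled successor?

Reach set: {0,1,3}
  0: b→1  b→3  d→1  [deg 3]
  1: ∅  [STUCK]
  3: a→0  [deg 1]
Path to 1: b

Answer: DEADLOCK at state 1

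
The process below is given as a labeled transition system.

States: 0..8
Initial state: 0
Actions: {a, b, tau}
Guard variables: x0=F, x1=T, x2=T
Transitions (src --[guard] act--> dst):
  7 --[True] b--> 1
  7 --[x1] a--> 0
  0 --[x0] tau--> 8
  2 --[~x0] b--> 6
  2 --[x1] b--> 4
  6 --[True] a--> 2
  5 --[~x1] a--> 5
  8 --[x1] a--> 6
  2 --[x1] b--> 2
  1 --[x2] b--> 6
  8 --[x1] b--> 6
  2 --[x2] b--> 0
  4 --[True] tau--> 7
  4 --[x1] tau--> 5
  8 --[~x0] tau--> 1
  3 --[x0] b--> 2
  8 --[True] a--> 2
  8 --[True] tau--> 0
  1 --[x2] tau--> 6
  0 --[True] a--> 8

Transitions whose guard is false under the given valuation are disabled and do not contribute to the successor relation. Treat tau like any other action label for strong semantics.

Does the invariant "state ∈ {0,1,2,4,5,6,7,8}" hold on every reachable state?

Answer: INVARIANT HOLDS

Trace:
Safe = {0,1,2,4,5,6,7,8}
R = {0,1,2,4,5,6,7,8}
  0: ok
  1: ok
  2: ok
  4: ok
  5: ok
  6: ok
  7: ok
  8: ok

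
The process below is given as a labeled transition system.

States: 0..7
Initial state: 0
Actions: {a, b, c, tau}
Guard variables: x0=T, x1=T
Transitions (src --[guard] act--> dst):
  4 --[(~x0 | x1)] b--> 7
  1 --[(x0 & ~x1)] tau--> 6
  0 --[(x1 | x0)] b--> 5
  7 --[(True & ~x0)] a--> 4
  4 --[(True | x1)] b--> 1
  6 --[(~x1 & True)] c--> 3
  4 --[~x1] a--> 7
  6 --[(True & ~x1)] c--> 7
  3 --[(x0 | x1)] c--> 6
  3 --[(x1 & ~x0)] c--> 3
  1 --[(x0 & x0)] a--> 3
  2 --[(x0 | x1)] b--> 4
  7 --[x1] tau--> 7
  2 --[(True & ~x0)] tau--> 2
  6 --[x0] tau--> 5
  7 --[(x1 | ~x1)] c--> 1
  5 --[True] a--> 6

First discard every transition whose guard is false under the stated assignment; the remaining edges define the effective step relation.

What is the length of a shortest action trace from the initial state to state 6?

BFS to 6:
  depth 0: {0}
  depth 1: {5}
  depth 2: {6}
6 enters at depth 2; path b·a

Answer: 2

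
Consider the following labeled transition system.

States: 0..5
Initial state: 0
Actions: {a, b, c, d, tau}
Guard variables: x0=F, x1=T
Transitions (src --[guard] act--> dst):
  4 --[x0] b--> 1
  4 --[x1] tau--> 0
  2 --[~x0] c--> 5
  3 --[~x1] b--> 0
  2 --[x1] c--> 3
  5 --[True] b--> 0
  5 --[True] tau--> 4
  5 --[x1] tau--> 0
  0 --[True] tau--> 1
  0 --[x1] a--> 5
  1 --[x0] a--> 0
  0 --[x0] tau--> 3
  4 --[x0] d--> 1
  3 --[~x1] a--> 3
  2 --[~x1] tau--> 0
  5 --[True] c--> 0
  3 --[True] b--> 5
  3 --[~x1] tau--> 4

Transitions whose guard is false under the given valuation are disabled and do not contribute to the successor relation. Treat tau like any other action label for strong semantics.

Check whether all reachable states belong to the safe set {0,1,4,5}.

Inv-set: {0,1,4,5}
R = {0,1,4,5}
  0: ok
  1: ok
  4: ok
  5: ok

Answer: INVARIANT HOLDS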